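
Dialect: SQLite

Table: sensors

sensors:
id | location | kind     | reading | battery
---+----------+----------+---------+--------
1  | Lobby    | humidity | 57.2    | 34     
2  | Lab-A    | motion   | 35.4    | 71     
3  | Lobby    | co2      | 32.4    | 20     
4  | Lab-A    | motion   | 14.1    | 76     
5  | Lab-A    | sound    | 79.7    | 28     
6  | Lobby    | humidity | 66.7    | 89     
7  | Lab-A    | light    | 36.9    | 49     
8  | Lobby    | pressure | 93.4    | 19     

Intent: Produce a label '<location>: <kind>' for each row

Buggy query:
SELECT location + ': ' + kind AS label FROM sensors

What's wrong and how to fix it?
Bug: '+' is numeric addition; on text columns SQLite converts them to 0 instead of concatenating

Fix: Use the || operator for string concatenation

Corrected query:
SELECT location || ': ' || kind AS label FROM sensors

Result:
label          
---------------
Lobby: humidity
Lab-A: motion  
Lobby: co2     
Lab-A: motion  
Lab-A: sound   
Lobby: humidity
Lab-A: light   
Lobby: pressure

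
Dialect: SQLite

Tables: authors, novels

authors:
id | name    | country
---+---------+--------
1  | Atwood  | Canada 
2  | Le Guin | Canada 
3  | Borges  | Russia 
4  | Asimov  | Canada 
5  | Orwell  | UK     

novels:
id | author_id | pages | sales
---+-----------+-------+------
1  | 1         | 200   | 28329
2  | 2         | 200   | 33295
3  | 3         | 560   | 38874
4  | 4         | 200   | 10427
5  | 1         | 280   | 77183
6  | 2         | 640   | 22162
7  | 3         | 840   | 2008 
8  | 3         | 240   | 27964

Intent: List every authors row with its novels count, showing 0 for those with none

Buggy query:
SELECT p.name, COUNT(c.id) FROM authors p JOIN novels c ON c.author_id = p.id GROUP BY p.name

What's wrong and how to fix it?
Bug: INNER JOIN drops authors rows that have no matching novels rows

Fix: Use LEFT JOIN so parents without children still appear (COUNT(c.id) gives 0)

Corrected query:
SELECT p.name, COUNT(c.id) FROM authors p LEFT JOIN novels c ON c.author_id = p.id GROUP BY p.name

Result:
name    | COUNT(c.id)
--------+------------
Asimov  | 1          
Atwood  | 2          
Borges  | 3          
Le Guin | 2          
Orwell  | 0          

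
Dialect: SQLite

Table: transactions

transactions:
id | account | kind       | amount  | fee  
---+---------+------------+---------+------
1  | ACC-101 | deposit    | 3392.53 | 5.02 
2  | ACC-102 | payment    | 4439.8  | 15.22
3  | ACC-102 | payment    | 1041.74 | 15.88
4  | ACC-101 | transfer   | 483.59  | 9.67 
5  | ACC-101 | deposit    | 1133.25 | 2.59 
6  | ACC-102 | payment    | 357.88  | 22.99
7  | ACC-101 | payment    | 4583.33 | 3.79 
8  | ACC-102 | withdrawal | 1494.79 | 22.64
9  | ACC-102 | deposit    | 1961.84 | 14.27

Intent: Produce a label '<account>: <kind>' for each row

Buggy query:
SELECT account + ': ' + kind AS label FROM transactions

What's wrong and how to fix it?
Bug: SQLite uses || for string concatenation; + coerces text to numbers (yielding 0)

Fix: Use the || operator for string concatenation

Corrected query:
SELECT account || ': ' || kind AS label FROM transactions

Result:
label              
-------------------
ACC-101: deposit   
ACC-102: payment   
ACC-102: payment   
ACC-101: transfer  
ACC-101: deposit   
ACC-102: payment   
ACC-101: payment   
ACC-102: withdrawal
ACC-102: deposit   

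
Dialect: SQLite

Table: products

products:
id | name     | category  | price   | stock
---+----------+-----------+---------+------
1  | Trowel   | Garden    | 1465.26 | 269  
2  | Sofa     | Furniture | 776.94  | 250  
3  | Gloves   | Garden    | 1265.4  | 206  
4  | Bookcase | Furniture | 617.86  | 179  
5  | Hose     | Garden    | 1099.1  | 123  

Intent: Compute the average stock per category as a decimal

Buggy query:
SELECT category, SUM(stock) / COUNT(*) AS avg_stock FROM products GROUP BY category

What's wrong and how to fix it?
Bug: SUM(stock) and COUNT(*) are both integers; the division truncates the fractional part

Fix: Cast one side to REAL so the division keeps the fractional part

Corrected query:
SELECT category, SUM(stock) * 1.0 / COUNT(*) AS avg_stock FROM products GROUP BY category

Result:
category  | avg_stock 
----------+-----------
Furniture | 214.5     
Garden    | 199.333333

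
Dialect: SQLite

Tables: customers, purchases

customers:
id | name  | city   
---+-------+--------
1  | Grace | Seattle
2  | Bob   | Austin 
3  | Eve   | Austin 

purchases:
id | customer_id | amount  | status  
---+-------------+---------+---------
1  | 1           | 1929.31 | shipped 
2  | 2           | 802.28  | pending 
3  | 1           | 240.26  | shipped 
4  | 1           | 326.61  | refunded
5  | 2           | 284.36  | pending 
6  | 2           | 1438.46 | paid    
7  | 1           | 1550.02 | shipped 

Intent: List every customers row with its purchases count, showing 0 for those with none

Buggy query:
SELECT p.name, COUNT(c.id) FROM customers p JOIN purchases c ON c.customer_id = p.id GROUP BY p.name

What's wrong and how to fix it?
Bug: An inner join excludes parents with zero children

Fix: Switch to LEFT JOIN to retain unmatched parent rows

Corrected query:
SELECT p.name, COUNT(c.id) FROM customers p LEFT JOIN purchases c ON c.customer_id = p.id GROUP BY p.name

Result:
name  | COUNT(c.id)
------+------------
Bob   | 3          
Eve   | 0          
Grace | 4          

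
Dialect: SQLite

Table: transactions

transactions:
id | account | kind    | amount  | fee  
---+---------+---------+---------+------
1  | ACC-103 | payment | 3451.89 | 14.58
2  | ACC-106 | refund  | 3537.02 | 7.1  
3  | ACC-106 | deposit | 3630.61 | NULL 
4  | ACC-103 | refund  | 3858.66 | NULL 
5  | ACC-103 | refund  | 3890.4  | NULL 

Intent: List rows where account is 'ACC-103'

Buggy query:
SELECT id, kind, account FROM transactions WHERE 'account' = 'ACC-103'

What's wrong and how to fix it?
Bug: Single quotes denote string literals in SQL; the column name is being compared as a constant string

Fix: Remove the quotes around the column name (or use double quotes for an identifier)

Corrected query:
SELECT id, kind, account FROM transactions WHERE account = 'ACC-103'

Result:
id | kind    | account
---+---------+--------
1  | payment | ACC-103
4  | refund  | ACC-103
5  | refund  | ACC-103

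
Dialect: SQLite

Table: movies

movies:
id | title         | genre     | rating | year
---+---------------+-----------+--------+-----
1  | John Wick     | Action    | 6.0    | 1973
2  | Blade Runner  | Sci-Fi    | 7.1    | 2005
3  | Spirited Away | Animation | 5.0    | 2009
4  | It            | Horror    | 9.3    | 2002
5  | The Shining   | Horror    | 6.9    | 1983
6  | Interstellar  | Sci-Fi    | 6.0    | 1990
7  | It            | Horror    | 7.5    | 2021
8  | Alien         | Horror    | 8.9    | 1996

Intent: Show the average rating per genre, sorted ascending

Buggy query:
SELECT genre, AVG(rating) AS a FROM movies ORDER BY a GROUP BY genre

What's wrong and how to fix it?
Bug: ORDER BY appears before GROUP BY; SQL clause order requires GROUP BY first

Fix: Move ORDER BY to the end, after GROUP BY

Corrected query:
SELECT genre, AVG(rating) AS a FROM movies GROUP BY genre ORDER BY a

Result:
genre     | a   
----------+-----
Animation | 5   
Action    | 6   
Sci-Fi    | 6.55
Horror    | 8.15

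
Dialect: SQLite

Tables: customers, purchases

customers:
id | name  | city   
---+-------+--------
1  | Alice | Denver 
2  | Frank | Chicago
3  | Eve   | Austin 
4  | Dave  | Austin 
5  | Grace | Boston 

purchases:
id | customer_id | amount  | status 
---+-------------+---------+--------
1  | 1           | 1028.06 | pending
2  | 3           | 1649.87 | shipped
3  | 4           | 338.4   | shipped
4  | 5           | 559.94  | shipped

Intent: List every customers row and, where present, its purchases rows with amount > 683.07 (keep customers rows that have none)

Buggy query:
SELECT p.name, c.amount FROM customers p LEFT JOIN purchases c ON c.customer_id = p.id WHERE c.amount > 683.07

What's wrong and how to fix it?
Bug: A WHERE condition on the right-hand table after LEFT JOIN drops unmatched parents

Fix: Move the right-table condition into the ON clause so unmatched parents are kept

Corrected query:
SELECT p.name, c.amount FROM customers p LEFT JOIN purchases c ON c.customer_id = p.id AND c.amount > 683.07

Result:
name  | amount 
------+--------
Alice | 1028.06
Frank | NULL   
Eve   | 1649.87
Dave  | NULL   
Grace | NULL   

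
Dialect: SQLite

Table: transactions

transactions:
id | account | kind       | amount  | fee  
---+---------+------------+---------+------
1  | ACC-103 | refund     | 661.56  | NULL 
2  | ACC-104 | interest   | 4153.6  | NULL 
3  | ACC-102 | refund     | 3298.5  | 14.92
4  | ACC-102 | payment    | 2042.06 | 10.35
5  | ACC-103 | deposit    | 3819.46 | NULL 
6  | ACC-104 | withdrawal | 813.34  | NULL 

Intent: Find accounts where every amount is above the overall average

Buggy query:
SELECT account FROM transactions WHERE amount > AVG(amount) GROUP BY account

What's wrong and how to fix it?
Bug: AVG() is an aggregate; it can't sit directly in WHERE

Fix: Compute the overall average in a scalar subquery and compare each group's MIN against it in HAVING

Corrected query:
SELECT account FROM transactions GROUP BY account HAVING MIN(amount) > (SELECT AVG(amount) FROM transactions)

Result:
(no rows)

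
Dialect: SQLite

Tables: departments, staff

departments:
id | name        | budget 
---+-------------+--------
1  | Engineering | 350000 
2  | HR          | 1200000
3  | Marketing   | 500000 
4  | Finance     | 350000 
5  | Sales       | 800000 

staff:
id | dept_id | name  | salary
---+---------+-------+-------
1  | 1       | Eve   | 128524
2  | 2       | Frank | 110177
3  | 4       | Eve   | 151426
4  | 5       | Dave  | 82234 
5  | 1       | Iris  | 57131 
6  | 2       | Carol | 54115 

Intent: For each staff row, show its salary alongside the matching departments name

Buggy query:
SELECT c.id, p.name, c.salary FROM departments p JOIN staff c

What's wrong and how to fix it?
Bug: JOIN with no ON clause produces a cartesian product; every staff row pairs with every departments row

Fix: Specify the join condition linking the foreign key to the parent id

Corrected query:
SELECT c.id, p.name, c.salary FROM departments p JOIN staff c ON c.dept_id = p.id

Result:
id | name        | salary
---+-------------+-------
1  | Engineering | 128524
2  | HR          | 110177
3  | Finance     | 151426
4  | Sales       | 82234 
5  | Engineering | 57131 
6  | HR          | 54115 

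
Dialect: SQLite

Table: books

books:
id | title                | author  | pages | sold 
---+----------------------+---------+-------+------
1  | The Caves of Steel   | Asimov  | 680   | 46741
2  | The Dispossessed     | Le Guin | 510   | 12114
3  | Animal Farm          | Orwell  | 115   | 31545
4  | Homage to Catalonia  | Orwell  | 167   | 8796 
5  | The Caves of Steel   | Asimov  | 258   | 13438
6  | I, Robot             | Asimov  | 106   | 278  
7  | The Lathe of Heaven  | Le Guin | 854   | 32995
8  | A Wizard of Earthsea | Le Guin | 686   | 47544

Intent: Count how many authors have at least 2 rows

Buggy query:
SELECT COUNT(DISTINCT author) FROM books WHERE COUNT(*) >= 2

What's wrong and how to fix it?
Bug: COUNT(*) cannot appear in WHERE; the per-group count doesn't exist yet

Fix: Group first with HAVING COUNT(*) >= 2, then COUNT the resulting groups

Corrected query:
SELECT COUNT(*) FROM (SELECT author FROM books GROUP BY author HAVING COUNT(*) >= 2)

Result:
COUNT(*)
--------
3       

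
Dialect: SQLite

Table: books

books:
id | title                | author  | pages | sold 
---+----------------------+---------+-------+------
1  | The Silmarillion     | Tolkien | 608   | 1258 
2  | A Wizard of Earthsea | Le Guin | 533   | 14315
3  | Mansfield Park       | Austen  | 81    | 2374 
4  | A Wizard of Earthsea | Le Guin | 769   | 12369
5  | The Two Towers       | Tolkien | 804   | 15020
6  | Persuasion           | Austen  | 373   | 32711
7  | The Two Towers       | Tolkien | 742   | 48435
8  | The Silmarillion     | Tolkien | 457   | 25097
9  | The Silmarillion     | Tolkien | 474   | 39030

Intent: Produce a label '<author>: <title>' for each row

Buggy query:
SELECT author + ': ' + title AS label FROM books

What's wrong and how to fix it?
Bug: '+' is numeric addition; on text columns SQLite converts them to 0 instead of concatenating

Fix: Use the || operator for string concatenation

Corrected query:
SELECT author || ': ' || title AS label FROM books

Result:
label                        
-----------------------------
Tolkien: The Silmarillion    
Le Guin: A Wizard of Earthsea
Austen: Mansfield Park       
Le Guin: A Wizard of Earthsea
Tolkien: The Two Towers      
Austen: Persuasion           
Tolkien: The Two Towers      
Tolkien: The Silmarillion    
Tolkien: The Silmarillion    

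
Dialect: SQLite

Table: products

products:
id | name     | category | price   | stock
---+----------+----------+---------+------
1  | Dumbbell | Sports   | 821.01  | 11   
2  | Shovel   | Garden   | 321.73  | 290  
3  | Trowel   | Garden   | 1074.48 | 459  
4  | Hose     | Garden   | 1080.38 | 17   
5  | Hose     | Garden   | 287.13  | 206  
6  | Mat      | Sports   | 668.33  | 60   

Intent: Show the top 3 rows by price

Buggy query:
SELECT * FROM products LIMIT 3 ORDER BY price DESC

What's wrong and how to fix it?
Bug: ORDER BY cannot follow LIMIT; LIMIT is the final clause

Fix: Swap the clauses: ORDER BY first, then LIMIT

Corrected query:
SELECT * FROM products ORDER BY price DESC LIMIT 3

Result:
id | name     | category | price   | stock
---+----------+----------+---------+------
4  | Hose     | Garden   | 1080.38 | 17   
3  | Trowel   | Garden   | 1074.48 | 459  
1  | Dumbbell | Sports   | 821.01  | 11   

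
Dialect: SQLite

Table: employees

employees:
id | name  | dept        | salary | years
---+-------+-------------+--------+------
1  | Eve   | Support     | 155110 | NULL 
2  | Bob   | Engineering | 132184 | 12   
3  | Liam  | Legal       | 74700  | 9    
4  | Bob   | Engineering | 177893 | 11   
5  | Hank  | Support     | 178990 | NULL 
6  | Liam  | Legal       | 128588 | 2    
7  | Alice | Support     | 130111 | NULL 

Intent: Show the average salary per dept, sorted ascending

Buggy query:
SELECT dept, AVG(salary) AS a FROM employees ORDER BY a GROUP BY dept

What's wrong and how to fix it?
Bug: GROUP BY must precede ORDER BY

Fix: Move ORDER BY to the end, after GROUP BY

Corrected query:
SELECT dept, AVG(salary) AS a FROM employees GROUP BY dept ORDER BY a

Result:
dept        | a       
------------+---------
Legal       | 101644  
Support     | 154737  
Engineering | 155038.5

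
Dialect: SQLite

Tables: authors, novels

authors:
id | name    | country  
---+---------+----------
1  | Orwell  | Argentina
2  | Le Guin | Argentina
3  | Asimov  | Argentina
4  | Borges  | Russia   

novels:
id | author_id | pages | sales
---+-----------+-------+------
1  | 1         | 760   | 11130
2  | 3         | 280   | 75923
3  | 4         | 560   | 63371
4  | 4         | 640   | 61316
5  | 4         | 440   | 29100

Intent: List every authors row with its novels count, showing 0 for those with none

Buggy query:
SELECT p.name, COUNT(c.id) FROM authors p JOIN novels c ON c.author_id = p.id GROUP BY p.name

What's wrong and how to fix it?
Bug: An inner join excludes parents with zero children

Fix: Switch to LEFT JOIN to retain unmatched parent rows

Corrected query:
SELECT p.name, COUNT(c.id) FROM authors p LEFT JOIN novels c ON c.author_id = p.id GROUP BY p.name

Result:
name    | COUNT(c.id)
--------+------------
Asimov  | 1          
Borges  | 3          
Le Guin | 0          
Orwell  | 1          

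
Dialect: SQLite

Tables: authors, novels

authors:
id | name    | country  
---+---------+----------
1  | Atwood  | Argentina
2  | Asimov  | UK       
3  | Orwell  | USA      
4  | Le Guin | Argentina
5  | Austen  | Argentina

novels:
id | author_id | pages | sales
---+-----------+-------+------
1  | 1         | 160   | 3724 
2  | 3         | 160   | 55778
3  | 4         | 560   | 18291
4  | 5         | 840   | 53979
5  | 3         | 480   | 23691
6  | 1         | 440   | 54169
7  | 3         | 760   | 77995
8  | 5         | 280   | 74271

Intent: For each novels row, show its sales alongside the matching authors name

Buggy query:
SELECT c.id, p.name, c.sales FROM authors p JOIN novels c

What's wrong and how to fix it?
Bug: JOIN with no ON clause produces a cartesian product; every novels row pairs with every authors row

Fix: Specify the join condition linking the foreign key to the parent id

Corrected query:
SELECT c.id, p.name, c.sales FROM authors p JOIN novels c ON c.author_id = p.id

Result:
id | name    | sales
---+---------+------
1  | Atwood  | 3724 
2  | Orwell  | 55778
3  | Le Guin | 18291
4  | Austen  | 53979
5  | Orwell  | 23691
6  | Atwood  | 54169
7  | Orwell  | 77995
8  | Austen  | 74271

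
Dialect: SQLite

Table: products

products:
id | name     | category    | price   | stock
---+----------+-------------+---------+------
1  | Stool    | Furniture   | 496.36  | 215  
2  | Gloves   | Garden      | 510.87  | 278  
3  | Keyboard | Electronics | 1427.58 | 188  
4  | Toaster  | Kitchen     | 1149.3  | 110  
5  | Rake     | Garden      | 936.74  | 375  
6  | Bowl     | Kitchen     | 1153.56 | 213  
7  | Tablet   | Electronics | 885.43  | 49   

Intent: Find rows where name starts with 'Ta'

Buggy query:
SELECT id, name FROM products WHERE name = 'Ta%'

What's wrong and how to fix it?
Bug: '=' compares the literal string including the % character; pattern matching needs LIKE

Fix: Replace '=' with LIKE so 'Ta%' is treated as a pattern

Corrected query:
SELECT id, name FROM products WHERE name LIKE 'Ta%'

Result:
id | name  
---+-------
7  | Tablet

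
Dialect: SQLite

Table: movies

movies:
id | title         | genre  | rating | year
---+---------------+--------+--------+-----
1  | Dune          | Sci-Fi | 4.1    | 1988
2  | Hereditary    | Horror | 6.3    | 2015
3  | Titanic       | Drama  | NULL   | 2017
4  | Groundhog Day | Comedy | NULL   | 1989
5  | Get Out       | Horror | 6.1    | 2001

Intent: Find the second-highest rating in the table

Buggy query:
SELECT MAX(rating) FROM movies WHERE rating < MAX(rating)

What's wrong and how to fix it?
Bug: The inner MAX is an aggregate inside WHERE, which is not allowed

Fix: Put the inner MAX in a scalar subquery

Corrected query:
SELECT MAX(rating) FROM movies WHERE rating < (SELECT MAX(rating) FROM movies)

Result:
MAX(rating)
-----------
6.1        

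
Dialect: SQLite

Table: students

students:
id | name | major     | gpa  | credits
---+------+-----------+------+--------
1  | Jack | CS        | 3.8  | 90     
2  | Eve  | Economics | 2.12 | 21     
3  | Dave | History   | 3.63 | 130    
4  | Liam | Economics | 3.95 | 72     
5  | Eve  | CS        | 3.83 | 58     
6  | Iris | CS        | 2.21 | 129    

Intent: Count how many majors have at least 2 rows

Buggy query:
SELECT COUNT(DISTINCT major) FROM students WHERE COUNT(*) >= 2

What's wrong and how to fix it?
Bug: WHERE filters individual rows, not groups, so a group-level COUNT is invalid there

Fix: Use a subquery that GROUPs and filters with HAVING, then count its rows

Corrected query:
SELECT COUNT(*) FROM (SELECT major FROM students GROUP BY major HAVING COUNT(*) >= 2)

Result:
COUNT(*)
--------
2       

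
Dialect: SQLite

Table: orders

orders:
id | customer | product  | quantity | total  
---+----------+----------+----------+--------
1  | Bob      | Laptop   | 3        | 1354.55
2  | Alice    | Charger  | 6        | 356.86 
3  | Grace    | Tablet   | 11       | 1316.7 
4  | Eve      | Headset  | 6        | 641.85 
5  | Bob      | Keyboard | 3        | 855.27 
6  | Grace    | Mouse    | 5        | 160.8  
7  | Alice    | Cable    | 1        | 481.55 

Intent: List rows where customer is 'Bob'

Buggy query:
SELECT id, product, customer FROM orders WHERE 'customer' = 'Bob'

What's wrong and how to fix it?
Bug: Single quotes denote string literals in SQL; the column name is being compared as a constant string

Fix: Reference the column as customer without single quotes

Corrected query:
SELECT id, product, customer FROM orders WHERE customer = 'Bob'

Result:
id | product  | customer
---+----------+---------
1  | Laptop   | Bob     
5  | Keyboard | Bob     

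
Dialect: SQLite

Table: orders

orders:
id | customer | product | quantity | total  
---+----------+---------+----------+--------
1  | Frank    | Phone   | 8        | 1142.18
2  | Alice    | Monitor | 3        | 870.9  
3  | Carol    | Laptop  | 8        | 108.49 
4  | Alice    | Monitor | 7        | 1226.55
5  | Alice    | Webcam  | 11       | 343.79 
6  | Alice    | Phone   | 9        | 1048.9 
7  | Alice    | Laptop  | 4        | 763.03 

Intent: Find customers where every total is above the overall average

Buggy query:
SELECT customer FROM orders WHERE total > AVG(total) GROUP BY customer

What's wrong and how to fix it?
Bug: AVG() is an aggregate; it can't sit directly in WHERE

Fix: Compute the overall average in a scalar subquery and compare each group's MIN against it in HAVING

Corrected query:
SELECT customer FROM orders GROUP BY customer HAVING MIN(total) > (SELECT AVG(total) FROM orders)

Result:
customer
--------
Frank   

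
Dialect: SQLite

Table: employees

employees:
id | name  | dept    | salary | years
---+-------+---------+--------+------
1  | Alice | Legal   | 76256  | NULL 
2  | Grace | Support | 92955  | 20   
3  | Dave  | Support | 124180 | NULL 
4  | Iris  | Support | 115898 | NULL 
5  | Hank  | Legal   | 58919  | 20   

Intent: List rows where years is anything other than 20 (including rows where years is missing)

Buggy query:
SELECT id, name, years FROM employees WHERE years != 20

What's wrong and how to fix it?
Bug: 'years != 20' is unknown when years is NULL, so NULL rows are silently excluded

Fix: Add an explicit OR years IS NULL to include the missing-value rows

Corrected query:
SELECT id, name, years FROM employees WHERE years != 20 OR years IS NULL

Result:
id | name  | years
---+-------+------
1  | Alice | NULL 
3  | Dave  | NULL 
4  | Iris  | NULL 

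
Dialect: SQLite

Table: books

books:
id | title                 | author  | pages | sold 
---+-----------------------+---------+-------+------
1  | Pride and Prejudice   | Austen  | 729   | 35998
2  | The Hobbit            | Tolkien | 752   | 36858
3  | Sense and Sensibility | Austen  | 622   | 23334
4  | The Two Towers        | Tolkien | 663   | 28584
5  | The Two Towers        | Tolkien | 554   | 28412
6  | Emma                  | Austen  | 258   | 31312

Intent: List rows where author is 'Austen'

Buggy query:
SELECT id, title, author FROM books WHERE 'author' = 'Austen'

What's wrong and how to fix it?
Bug: 'author' in single quotes is a string literal, not the column; the comparison is literal-vs-literal and never true

Fix: Remove the quotes around the column name (or use double quotes for an identifier)

Corrected query:
SELECT id, title, author FROM books WHERE author = 'Austen'

Result:
id | title                 | author
---+-----------------------+-------
1  | Pride and Prejudice   | Austen
3  | Sense and Sensibility | Austen
6  | Emma                  | Austen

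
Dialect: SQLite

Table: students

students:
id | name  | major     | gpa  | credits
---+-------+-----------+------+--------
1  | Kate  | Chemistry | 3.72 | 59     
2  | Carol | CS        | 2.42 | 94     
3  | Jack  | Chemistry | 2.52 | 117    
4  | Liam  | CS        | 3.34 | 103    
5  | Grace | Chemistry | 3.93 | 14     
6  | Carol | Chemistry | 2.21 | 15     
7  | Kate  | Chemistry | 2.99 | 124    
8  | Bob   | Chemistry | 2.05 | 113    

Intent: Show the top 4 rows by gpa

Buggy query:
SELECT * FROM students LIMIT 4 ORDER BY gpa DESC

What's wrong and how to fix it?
Bug: ORDER BY cannot follow LIMIT; LIMIT is the final clause

Fix: Sort with ORDER BY, then apply LIMIT

Corrected query:
SELECT * FROM students ORDER BY gpa DESC LIMIT 4

Result:
id | name  | major     | gpa  | credits
---+-------+-----------+------+--------
5  | Grace | Chemistry | 3.93 | 14     
1  | Kate  | Chemistry | 3.72 | 59     
4  | Liam  | CS        | 3.34 | 103    
7  | Kate  | Chemistry | 2.99 | 124    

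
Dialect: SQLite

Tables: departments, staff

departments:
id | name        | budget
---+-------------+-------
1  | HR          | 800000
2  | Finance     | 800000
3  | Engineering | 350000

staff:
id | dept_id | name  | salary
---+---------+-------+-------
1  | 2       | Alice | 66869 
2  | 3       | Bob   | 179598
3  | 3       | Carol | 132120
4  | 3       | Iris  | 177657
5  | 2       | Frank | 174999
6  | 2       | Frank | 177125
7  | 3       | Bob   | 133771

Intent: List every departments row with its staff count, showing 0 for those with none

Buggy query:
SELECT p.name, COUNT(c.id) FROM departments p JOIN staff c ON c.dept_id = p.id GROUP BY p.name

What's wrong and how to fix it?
Bug: INNER JOIN drops departments rows that have no matching staff rows

Fix: Switch to LEFT JOIN to retain unmatched parent rows

Corrected query:
SELECT p.name, COUNT(c.id) FROM departments p LEFT JOIN staff c ON c.dept_id = p.id GROUP BY p.name

Result:
name        | COUNT(c.id)
------------+------------
Engineering | 4          
Finance     | 3          
HR          | 0          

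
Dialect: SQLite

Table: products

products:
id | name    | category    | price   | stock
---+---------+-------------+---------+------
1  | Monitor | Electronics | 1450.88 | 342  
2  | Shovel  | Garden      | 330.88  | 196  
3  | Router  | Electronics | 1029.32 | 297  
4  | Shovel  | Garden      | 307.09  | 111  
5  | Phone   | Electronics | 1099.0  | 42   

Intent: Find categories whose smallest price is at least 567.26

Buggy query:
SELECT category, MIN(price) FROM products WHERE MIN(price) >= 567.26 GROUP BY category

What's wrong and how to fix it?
Bug: MIN() in WHERE is a misuse of aggregate

Fix: Replace WHERE with HAVING after the GROUP BY

Corrected query:
SELECT category, MIN(price) FROM products GROUP BY category HAVING MIN(price) >= 567.26

Result:
category    | MIN(price)
------------+-----------
Electronics | 1029.32   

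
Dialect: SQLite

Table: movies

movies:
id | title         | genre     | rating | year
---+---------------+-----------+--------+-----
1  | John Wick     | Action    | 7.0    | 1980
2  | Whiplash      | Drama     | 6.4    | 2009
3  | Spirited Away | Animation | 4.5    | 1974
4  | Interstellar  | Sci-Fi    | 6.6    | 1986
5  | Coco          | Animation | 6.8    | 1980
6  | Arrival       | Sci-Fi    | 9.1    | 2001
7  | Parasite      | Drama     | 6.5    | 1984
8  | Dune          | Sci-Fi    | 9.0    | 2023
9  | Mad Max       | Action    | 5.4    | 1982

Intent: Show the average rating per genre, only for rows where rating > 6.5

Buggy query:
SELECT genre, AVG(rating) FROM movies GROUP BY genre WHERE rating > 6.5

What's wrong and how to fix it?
Bug: WHERE cannot follow GROUP BY

Fix: Move the WHERE clause before GROUP BY

Corrected query:
SELECT genre, AVG(rating) FROM movies WHERE rating > 6.5 GROUP BY genre

Result:
genre     | AVG(rating)
----------+------------
Action    | 7          
Animation | 6.8        
Sci-Fi    | 8.233333   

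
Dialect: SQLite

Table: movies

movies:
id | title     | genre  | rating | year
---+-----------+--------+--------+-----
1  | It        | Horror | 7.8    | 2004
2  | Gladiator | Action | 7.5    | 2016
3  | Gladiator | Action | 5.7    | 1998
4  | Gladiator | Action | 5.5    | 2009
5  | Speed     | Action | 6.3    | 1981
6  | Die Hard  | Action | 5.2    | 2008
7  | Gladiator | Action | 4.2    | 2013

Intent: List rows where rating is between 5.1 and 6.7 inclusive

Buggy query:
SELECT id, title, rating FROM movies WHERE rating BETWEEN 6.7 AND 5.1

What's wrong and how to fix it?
Bug: The bounds are reversed; BETWEEN a AND b requires a <= b to match anything

Fix: Swap the bounds so the smaller value comes first

Corrected query:
SELECT id, title, rating FROM movies WHERE rating BETWEEN 5.1 AND 6.7

Result:
id | title     | rating
---+-----------+-------
3  | Gladiator | 5.7   
4  | Gladiator | 5.5   
5  | Speed     | 6.3   
6  | Die Hard  | 5.2   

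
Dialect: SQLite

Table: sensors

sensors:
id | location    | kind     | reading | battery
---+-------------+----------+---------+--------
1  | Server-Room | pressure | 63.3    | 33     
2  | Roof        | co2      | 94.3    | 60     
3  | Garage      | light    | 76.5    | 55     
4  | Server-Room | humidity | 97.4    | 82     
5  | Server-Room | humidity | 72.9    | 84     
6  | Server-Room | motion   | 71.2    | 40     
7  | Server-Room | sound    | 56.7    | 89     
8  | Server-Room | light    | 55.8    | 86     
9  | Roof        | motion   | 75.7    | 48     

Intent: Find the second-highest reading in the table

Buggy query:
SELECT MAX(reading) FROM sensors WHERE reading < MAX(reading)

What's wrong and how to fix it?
Bug: The inner MAX is an aggregate inside WHERE, which is not allowed

Fix: Put the inner MAX in a scalar subquery

Corrected query:
SELECT MAX(reading) FROM sensors WHERE reading < (SELECT MAX(reading) FROM sensors)

Result:
MAX(reading)
------------
94.3        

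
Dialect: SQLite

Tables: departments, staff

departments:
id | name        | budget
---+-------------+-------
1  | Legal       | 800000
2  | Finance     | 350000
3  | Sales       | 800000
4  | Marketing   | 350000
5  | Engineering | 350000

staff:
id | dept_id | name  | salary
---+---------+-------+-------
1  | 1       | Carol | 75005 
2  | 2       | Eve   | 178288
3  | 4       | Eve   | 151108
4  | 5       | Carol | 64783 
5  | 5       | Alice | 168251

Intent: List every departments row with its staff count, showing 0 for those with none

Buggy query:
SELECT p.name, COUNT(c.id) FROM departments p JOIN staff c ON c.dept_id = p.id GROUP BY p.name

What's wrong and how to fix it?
Bug: INNER JOIN drops departments rows that have no matching staff rows

Fix: Switch to LEFT JOIN to retain unmatched parent rows

Corrected query:
SELECT p.name, COUNT(c.id) FROM departments p LEFT JOIN staff c ON c.dept_id = p.id GROUP BY p.name

Result:
name        | COUNT(c.id)
------------+------------
Engineering | 2          
Finance     | 1          
Legal       | 1          
Marketing   | 1          
Sales       | 0          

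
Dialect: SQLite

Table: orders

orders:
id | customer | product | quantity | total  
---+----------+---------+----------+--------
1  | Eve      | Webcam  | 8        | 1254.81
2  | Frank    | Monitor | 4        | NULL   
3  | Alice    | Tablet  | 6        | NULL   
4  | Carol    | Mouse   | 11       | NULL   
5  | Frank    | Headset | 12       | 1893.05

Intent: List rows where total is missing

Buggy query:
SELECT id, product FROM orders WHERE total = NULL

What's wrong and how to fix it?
Bug: Comparing to NULL with '=' never matches; NULL = NULL is unknown, not true

Fix: Use IS NULL to test for NULL

Corrected query:
SELECT id, product FROM orders WHERE total IS NULL

Result:
id | product
---+--------
2  | Monitor
3  | Tablet 
4  | Mouse  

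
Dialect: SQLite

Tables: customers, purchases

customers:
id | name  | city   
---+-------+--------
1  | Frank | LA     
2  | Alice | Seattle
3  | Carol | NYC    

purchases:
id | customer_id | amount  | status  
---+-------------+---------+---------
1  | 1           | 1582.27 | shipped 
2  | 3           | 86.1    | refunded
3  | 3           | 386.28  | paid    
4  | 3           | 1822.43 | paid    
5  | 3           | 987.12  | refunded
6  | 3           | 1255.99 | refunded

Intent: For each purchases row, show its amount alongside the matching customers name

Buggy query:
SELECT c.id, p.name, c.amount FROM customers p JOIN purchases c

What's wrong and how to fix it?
Bug: JOIN with no ON clause produces a cartesian product; every purchases row pairs with every customers row

Fix: Specify the join condition linking the foreign key to the parent id

Corrected query:
SELECT c.id, p.name, c.amount FROM customers p JOIN purchases c ON c.customer_id = p.id

Result:
id | name  | amount 
---+-------+--------
1  | Frank | 1582.27
2  | Carol | 86.1   
3  | Carol | 386.28 
4  | Carol | 1822.43
5  | Carol | 987.12 
6  | Carol | 1255.99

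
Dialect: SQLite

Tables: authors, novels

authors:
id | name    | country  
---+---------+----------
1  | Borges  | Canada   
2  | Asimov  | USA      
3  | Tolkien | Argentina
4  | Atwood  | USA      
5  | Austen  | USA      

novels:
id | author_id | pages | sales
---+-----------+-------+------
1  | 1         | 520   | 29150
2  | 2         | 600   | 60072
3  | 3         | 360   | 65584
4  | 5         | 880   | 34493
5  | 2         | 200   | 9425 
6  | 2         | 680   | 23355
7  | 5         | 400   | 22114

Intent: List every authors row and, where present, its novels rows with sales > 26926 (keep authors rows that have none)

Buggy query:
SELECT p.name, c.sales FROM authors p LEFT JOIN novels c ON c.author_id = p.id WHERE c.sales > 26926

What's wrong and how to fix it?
Bug: A WHERE condition on the right-hand table after LEFT JOIN drops unmatched parents

Fix: Move the right-table condition into the ON clause so unmatched parents are kept

Corrected query:
SELECT p.name, c.sales FROM authors p LEFT JOIN novels c ON c.author_id = p.id AND c.sales > 26926

Result:
name    | sales
--------+------
Borges  | 29150
Asimov  | 60072
Tolkien | 65584
Atwood  | NULL 
Austen  | 34493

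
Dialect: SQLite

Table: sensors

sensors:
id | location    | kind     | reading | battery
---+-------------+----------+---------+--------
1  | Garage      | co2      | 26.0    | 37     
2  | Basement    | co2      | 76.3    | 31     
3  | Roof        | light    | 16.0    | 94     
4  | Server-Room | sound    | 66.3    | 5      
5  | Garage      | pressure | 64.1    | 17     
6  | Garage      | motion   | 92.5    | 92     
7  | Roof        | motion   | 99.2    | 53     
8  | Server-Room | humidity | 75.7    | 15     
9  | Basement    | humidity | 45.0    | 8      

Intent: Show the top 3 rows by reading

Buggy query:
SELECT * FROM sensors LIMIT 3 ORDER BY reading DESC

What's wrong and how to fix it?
Bug: LIMIT must come after ORDER BY

Fix: Swap the clauses: ORDER BY first, then LIMIT

Corrected query:
SELECT * FROM sensors ORDER BY reading DESC LIMIT 3

Result:
id | location | kind   | reading | battery
---+----------+--------+---------+--------
7  | Roof     | motion | 99.2    | 53     
6  | Garage   | motion | 92.5    | 92     
2  | Basement | co2    | 76.3    | 31     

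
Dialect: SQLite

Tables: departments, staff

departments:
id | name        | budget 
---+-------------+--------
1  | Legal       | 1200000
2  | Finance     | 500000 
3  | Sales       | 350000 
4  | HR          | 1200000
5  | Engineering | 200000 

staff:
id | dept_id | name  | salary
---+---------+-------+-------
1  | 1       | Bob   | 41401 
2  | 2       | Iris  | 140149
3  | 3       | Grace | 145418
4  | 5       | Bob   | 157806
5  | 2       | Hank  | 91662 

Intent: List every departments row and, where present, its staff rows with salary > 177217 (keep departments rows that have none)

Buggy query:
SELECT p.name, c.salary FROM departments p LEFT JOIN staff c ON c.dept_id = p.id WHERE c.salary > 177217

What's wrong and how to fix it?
Bug: A WHERE condition on the right-hand table after LEFT JOIN drops unmatched parents

Fix: Move the right-table condition into the ON clause so unmatched parents are kept

Corrected query:
SELECT p.name, c.salary FROM departments p LEFT JOIN staff c ON c.dept_id = p.id AND c.salary > 177217

Result:
name        | salary
------------+-------
Legal       | NULL  
Finance     | NULL  
Sales       | NULL  
HR          | NULL  
Engineering | NULL  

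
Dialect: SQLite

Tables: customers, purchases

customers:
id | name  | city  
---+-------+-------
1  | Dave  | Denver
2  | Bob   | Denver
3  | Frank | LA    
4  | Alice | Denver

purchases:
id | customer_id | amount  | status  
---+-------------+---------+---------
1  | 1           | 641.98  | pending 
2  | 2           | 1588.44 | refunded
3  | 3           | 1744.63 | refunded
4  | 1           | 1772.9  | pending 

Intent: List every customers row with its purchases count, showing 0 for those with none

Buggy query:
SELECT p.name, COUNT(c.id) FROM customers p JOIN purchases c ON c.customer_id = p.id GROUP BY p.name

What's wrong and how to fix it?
Bug: INNER JOIN drops customers rows that have no matching purchases rows

Fix: Use LEFT JOIN so parents without children still appear (COUNT(c.id) gives 0)

Corrected query:
SELECT p.name, COUNT(c.id) FROM customers p LEFT JOIN purchases c ON c.customer_id = p.id GROUP BY p.name

Result:
name  | COUNT(c.id)
------+------------
Alice | 0          
Bob   | 1          
Dave  | 2          
Frank | 1          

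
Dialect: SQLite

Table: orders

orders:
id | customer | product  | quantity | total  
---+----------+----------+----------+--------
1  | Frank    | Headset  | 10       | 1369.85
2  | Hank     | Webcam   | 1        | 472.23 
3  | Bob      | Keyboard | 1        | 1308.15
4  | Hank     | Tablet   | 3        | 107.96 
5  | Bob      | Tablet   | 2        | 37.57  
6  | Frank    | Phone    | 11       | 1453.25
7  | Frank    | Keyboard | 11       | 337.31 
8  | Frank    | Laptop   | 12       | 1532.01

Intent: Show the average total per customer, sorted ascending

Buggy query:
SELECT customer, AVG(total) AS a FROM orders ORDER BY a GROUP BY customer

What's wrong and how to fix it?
Bug: ORDER BY appears before GROUP BY; SQL clause order requires GROUP BY first

Fix: Move ORDER BY to the end, after GROUP BY

Corrected query:
SELECT customer, AVG(total) AS a FROM orders GROUP BY customer ORDER BY a

Result:
customer | a       
---------+---------
Hank     | 290.095 
Bob      | 672.86  
Frank    | 1173.105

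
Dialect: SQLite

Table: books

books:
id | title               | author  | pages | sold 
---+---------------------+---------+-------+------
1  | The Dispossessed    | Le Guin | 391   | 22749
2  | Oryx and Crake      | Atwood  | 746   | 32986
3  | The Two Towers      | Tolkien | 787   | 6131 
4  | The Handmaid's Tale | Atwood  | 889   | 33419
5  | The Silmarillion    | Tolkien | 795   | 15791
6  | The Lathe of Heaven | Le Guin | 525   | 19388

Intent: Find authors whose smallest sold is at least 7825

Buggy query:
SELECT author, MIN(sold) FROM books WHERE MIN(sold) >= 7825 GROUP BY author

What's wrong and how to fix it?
Bug: Aggregates like MIN are computed per group after WHERE runs

Fix: Replace WHERE with HAVING after the GROUP BY

Corrected query:
SELECT author, MIN(sold) FROM books GROUP BY author HAVING MIN(sold) >= 7825

Result:
author  | MIN(sold)
--------+----------
Atwood  | 32986    
Le Guin | 19388    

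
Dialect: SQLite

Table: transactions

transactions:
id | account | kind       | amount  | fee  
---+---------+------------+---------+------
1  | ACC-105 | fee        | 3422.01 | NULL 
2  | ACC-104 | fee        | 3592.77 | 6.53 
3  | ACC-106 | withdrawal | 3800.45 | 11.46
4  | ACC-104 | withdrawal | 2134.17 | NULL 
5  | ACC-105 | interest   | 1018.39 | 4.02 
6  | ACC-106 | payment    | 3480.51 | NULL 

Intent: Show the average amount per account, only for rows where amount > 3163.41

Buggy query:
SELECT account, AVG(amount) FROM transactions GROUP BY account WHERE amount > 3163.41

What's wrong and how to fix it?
Bug: WHERE cannot follow GROUP BY

Fix: Move the WHERE clause before GROUP BY

Corrected query:
SELECT account, AVG(amount) FROM transactions WHERE amount > 3163.41 GROUP BY account

Result:
account | AVG(amount)
--------+------------
ACC-104 | 3592.77    
ACC-105 | 3422.01    
ACC-106 | 3640.48    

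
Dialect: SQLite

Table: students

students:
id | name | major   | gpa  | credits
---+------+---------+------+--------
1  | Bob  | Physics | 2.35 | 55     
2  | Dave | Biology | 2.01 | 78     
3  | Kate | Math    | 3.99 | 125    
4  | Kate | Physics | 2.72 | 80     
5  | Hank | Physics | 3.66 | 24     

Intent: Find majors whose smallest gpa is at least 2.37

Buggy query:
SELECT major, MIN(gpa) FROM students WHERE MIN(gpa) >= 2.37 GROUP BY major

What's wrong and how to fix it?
Bug: MIN() in WHERE is a misuse of aggregate

Fix: Use HAVING for the per-group MIN condition

Corrected query:
SELECT major, MIN(gpa) FROM students GROUP BY major HAVING MIN(gpa) >= 2.37

Result:
major | MIN(gpa)
------+---------
Math  | 3.99    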